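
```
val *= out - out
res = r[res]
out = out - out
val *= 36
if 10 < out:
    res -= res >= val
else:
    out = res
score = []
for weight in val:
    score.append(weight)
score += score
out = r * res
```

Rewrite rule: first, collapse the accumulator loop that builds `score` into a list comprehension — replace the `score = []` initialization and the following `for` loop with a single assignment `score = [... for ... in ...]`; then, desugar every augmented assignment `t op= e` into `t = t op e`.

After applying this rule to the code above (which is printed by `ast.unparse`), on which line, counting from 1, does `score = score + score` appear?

10

Transformed code:
val = val * (out - out)
res = r[res]
out = out - out
val = val * 36
if 10 < out:
    res = res - (res >= val)
else:
    out = res
score = [weight for weight in val]
score = score + score
out = r * res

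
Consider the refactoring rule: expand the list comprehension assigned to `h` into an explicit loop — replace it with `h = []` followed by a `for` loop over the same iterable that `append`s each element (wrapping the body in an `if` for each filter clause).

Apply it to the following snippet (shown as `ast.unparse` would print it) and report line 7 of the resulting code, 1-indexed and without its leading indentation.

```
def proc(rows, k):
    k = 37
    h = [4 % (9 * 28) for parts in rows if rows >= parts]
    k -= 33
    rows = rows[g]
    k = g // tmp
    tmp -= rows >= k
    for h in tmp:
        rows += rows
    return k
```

k -= 33

Transformed code:
def proc(rows, k):
    k = 37
    h = []
    for parts in rows:
        if rows >= parts:
            h.append(4 % (9 * 28))
    k -= 33
    rows = rows[g]
    k = g // tmp
    tmp -= rows >= k
    for h in tmp:
        rows += rows
    return k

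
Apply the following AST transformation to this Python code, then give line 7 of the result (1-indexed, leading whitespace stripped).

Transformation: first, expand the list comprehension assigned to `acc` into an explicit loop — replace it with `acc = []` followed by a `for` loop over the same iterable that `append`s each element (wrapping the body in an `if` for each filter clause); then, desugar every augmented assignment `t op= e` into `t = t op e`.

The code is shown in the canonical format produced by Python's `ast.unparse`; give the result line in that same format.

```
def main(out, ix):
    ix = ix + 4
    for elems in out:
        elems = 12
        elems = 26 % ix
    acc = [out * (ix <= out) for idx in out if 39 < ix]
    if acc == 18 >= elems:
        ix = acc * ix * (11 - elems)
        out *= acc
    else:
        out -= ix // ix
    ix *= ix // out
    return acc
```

Transformed code:
def main(out, ix):
    ix = ix + 4
    for elems in out:
        elems = 12
        elems = 26 % ix
    acc = []
    for idx in out:
        if 39 < ix:
            acc.append(out * (ix <= out))
    if acc == 18 >= elems:
        ix = acc * ix * (11 - elems)
        out = out * acc
    else:
        out = out - ix // ix
    ix = ix * (ix // out)
    return acc

for idx in out:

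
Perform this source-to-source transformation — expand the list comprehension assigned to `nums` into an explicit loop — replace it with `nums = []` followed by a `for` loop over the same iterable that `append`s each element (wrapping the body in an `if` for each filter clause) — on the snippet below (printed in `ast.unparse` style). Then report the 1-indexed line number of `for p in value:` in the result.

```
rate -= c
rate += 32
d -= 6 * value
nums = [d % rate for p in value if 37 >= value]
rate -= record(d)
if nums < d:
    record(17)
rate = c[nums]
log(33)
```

Transformed code:
rate -= c
rate += 32
d -= 6 * value
nums = []
for p in value:
    if 37 >= value:
        nums.append(d % rate)
rate -= record(d)
if nums < d:
    record(17)
rate = c[nums]
log(33)

5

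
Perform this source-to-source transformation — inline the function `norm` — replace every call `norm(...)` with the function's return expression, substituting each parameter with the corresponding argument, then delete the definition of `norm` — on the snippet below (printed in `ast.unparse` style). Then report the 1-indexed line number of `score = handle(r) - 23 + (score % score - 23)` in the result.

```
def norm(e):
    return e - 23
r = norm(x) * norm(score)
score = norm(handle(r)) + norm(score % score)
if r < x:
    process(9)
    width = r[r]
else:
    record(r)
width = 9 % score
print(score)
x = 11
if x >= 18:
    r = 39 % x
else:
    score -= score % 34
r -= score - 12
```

Transformed code:
r = (x - 23) * (score - 23)
score = handle(r) - 23 + (score % score - 23)
if r < x:
    process(9)
    width = r[r]
else:
    record(r)
width = 9 % score
print(score)
x = 11
if x >= 18:
    r = 39 % x
else:
    score -= score % 34
r -= score - 12

2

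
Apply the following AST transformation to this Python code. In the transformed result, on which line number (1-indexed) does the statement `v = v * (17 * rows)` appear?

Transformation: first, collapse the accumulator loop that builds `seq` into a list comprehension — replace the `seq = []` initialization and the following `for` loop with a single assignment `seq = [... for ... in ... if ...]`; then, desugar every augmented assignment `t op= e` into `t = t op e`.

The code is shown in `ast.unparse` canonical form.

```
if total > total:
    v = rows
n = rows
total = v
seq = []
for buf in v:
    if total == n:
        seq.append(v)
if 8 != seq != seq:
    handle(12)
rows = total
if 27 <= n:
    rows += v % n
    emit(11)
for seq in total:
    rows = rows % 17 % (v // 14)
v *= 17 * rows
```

Transformed code:
if total > total:
    v = rows
n = rows
total = v
seq = [v for buf in v if total == n]
if 8 != seq != seq:
    handle(12)
rows = total
if 27 <= n:
    rows = rows + v % n
    emit(11)
for seq in total:
    rows = rows % 17 % (v // 14)
v = v * (17 * rows)

14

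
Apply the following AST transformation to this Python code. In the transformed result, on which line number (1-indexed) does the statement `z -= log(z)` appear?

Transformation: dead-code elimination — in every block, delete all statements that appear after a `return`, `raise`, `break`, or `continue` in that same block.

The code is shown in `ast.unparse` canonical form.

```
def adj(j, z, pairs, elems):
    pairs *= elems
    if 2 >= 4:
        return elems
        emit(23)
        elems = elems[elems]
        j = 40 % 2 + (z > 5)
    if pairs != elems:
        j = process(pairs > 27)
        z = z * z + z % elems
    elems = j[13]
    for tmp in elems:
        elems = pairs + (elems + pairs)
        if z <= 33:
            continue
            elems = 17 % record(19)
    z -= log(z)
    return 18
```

13

Transformed code:
def adj(j, z, pairs, elems):
    pairs *= elems
    if 2 >= 4:
        return elems
    if pairs != elems:
        j = process(pairs > 27)
        z = z * z + z % elems
    elems = j[13]
    for tmp in elems:
        elems = pairs + (elems + pairs)
        if z <= 33:
            continue
    z -= log(z)
    return 18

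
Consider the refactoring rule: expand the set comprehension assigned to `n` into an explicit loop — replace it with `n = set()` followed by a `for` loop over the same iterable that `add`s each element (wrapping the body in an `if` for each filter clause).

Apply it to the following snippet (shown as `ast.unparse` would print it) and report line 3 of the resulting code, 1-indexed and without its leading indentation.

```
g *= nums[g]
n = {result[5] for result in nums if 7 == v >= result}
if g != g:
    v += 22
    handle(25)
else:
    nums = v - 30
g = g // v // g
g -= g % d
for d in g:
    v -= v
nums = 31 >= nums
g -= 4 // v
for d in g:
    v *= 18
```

Transformed code:
g *= nums[g]
n = set()
for result in nums:
    if 7 == v >= result:
        n.add(result[5])
if g != g:
    v += 22
    handle(25)
else:
    nums = v - 30
g = g // v // g
g -= g % d
for d in g:
    v -= v
nums = 31 >= nums
g -= 4 // v
for d in g:
    v *= 18

for result in nums:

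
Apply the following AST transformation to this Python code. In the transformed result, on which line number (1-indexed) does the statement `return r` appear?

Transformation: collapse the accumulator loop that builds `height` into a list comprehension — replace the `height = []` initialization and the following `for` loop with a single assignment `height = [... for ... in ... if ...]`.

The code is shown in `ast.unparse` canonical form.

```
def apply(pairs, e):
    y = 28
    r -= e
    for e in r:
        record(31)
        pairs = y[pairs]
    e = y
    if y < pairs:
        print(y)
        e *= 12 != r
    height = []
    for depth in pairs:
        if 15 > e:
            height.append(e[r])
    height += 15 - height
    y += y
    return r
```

Transformed code:
def apply(pairs, e):
    y = 28
    r -= e
    for e in r:
        record(31)
        pairs = y[pairs]
    e = y
    if y < pairs:
        print(y)
        e *= 12 != r
    height = [e[r] for depth in pairs if 15 > e]
    height += 15 - height
    y += y
    return r

14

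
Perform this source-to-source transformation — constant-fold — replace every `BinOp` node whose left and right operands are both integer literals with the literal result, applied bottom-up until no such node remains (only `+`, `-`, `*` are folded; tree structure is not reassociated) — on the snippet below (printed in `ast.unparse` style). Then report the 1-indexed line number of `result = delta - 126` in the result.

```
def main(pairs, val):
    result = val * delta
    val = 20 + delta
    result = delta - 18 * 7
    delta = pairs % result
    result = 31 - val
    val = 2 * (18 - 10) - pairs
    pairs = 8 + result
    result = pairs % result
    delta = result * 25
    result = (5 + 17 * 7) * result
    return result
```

4

Transformed code:
def main(pairs, val):
    result = val * delta
    val = 20 + delta
    result = delta - 126
    delta = pairs % result
    result = 31 - val
    val = 16 - pairs
    pairs = 8 + result
    result = pairs % result
    delta = result * 25
    result = 124 * result
    return result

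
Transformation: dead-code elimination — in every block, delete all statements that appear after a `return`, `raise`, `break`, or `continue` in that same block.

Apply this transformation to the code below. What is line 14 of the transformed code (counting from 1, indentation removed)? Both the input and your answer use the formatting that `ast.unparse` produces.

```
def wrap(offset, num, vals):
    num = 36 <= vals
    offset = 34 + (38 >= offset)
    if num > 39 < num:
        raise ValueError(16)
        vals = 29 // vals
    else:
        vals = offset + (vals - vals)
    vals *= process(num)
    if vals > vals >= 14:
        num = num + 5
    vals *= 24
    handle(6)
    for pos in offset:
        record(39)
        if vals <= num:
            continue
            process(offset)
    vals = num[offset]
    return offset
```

Transformed code:
def wrap(offset, num, vals):
    num = 36 <= vals
    offset = 34 + (38 >= offset)
    if num > 39 < num:
        raise ValueError(16)
    else:
        vals = offset + (vals - vals)
    vals *= process(num)
    if vals > vals >= 14:
        num = num + 5
    vals *= 24
    handle(6)
    for pos in offset:
        record(39)
        if vals <= num:
            continue
    vals = num[offset]
    return offset

record(39)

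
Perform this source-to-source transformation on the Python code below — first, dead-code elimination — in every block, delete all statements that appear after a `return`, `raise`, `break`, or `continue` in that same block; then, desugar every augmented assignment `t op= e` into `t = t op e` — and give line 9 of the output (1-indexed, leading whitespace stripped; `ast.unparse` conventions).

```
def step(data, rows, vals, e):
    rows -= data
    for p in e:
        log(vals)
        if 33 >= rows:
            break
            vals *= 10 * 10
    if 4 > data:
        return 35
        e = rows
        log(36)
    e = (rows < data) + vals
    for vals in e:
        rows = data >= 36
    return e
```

e = (rows < data) + vals

Transformed code:
def step(data, rows, vals, e):
    rows = rows - data
    for p in e:
        log(vals)
        if 33 >= rows:
            break
    if 4 > data:
        return 35
    e = (rows < data) + vals
    for vals in e:
        rows = data >= 36
    return e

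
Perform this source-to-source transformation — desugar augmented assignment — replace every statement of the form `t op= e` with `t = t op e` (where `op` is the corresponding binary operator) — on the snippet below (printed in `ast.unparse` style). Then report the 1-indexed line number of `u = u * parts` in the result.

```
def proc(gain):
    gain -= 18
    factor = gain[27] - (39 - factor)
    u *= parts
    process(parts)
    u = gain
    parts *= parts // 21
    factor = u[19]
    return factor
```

4

Transformed code:
def proc(gain):
    gain = gain - 18
    factor = gain[27] - (39 - factor)
    u = u * parts
    process(parts)
    u = gain
    parts = parts * (parts // 21)
    factor = u[19]
    return factor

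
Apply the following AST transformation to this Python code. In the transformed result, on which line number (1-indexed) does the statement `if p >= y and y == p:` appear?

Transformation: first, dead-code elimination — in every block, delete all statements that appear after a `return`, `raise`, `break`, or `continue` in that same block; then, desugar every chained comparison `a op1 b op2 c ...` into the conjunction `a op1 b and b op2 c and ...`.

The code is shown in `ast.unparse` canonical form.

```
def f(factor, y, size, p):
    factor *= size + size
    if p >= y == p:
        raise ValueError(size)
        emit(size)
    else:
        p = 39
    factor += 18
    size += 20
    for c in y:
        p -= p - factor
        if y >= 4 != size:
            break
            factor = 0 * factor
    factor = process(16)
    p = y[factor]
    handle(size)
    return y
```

Transformed code:
def f(factor, y, size, p):
    factor *= size + size
    if p >= y and y == p:
        raise ValueError(size)
    else:
        p = 39
    factor += 18
    size += 20
    for c in y:
        p -= p - factor
        if y >= 4 and 4 != size:
            break
    factor = process(16)
    p = y[factor]
    handle(size)
    return y

3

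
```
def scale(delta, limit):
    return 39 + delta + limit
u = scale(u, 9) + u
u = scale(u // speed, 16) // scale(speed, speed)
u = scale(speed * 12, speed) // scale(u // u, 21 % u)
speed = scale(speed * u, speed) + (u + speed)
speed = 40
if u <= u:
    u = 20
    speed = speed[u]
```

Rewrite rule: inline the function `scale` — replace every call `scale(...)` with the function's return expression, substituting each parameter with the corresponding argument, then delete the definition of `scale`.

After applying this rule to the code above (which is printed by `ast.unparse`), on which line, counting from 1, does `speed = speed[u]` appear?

Transformed code:
u = 39 + u + 9 + u
u = (39 + u // speed + 16) // (39 + speed + speed)
u = (39 + speed * 12 + speed) // (39 + u // u + 21 % u)
speed = 39 + speed * u + speed + (u + speed)
speed = 40
if u <= u:
    u = 20
    speed = speed[u]

8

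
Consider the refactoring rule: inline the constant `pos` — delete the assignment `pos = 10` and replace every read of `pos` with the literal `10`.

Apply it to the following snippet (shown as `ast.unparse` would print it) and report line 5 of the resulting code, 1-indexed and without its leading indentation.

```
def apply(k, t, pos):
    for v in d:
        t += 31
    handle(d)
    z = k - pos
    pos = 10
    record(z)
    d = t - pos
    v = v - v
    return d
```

Transformed code:
def apply(k, t, pos):
    for v in d:
        t += 31
    handle(d)
    z = k - 10
    record(z)
    d = t - 10
    v = v - v
    return d

z = k - 10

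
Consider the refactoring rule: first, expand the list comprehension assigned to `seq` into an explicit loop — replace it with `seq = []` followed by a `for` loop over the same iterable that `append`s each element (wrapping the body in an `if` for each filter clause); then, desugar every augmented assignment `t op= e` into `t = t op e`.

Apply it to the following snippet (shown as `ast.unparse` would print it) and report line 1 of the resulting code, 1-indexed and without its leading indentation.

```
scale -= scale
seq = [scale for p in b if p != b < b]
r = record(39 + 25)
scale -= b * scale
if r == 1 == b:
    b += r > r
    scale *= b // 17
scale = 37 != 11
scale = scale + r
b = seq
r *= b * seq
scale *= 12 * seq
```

scale = scale - scale

Transformed code:
scale = scale - scale
seq = []
for p in b:
    if p != b < b:
        seq.append(scale)
r = record(39 + 25)
scale = scale - b * scale
if r == 1 == b:
    b = b + (r > r)
    scale = scale * (b // 17)
scale = 37 != 11
scale = scale + r
b = seq
r = r * (b * seq)
scale = scale * (12 * seq)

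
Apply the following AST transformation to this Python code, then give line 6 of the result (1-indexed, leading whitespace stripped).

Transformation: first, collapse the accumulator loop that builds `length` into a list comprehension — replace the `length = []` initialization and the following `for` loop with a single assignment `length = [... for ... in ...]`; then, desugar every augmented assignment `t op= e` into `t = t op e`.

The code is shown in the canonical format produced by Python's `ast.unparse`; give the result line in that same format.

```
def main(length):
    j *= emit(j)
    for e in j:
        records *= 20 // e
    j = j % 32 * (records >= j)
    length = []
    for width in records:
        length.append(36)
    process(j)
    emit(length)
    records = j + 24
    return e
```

Transformed code:
def main(length):
    j = j * emit(j)
    for e in j:
        records = records * (20 // e)
    j = j % 32 * (records >= j)
    length = [36 for width in records]
    process(j)
    emit(length)
    records = j + 24
    return e

length = [36 for width in records]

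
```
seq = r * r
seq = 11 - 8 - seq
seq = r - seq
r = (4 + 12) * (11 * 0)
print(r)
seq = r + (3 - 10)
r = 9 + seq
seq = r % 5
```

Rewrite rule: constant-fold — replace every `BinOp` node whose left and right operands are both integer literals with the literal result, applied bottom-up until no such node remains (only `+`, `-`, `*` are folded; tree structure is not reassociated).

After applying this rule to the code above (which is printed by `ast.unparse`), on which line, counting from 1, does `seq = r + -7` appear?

Transformed code:
seq = r * r
seq = 3 - seq
seq = r - seq
r = 0
print(r)
seq = r + -7
r = 9 + seq
seq = r % 5

6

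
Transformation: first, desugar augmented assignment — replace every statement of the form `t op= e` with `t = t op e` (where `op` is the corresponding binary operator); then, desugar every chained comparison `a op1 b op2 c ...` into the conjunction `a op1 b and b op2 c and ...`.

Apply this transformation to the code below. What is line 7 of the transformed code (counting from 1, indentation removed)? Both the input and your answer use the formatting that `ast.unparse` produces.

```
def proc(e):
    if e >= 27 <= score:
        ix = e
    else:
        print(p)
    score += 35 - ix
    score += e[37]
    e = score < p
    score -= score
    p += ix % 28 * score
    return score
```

score = score + e[37]

Transformed code:
def proc(e):
    if e >= 27 and 27 <= score:
        ix = e
    else:
        print(p)
    score = score + (35 - ix)
    score = score + e[37]
    e = score < p
    score = score - score
    p = p + ix % 28 * score
    return score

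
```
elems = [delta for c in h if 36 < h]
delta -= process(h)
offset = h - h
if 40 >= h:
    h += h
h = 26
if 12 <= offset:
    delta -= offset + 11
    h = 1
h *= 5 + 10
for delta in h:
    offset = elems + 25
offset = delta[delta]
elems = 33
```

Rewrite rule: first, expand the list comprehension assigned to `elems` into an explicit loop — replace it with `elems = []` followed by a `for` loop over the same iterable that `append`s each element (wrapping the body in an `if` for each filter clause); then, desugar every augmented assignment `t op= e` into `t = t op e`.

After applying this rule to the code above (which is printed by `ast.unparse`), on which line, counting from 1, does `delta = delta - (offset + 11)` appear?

Transformed code:
elems = []
for c in h:
    if 36 < h:
        elems.append(delta)
delta = delta - process(h)
offset = h - h
if 40 >= h:
    h = h + h
h = 26
if 12 <= offset:
    delta = delta - (offset + 11)
    h = 1
h = h * (5 + 10)
for delta in h:
    offset = elems + 25
offset = delta[delta]
elems = 33

11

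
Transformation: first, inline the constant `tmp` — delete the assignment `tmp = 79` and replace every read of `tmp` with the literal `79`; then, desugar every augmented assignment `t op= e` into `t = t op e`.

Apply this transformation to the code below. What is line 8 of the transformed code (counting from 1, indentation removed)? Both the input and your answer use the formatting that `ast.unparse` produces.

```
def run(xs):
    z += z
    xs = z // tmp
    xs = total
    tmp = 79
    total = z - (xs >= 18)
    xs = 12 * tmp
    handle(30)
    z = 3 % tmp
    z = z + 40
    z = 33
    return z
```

z = 3 % 79

Transformed code:
def run(xs):
    z = z + z
    xs = z // 79
    xs = total
    total = z - (xs >= 18)
    xs = 12 * 79
    handle(30)
    z = 3 % 79
    z = z + 40
    z = 33
    return z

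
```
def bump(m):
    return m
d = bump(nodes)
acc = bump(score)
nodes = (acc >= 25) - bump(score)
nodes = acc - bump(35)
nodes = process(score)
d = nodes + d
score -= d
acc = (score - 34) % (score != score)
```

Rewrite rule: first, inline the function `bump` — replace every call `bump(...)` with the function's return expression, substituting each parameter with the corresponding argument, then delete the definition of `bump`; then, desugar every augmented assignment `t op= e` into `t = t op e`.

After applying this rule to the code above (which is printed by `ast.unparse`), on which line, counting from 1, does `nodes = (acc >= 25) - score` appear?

3

Transformed code:
d = nodes
acc = score
nodes = (acc >= 25) - score
nodes = acc - 35
nodes = process(score)
d = nodes + d
score = score - d
acc = (score - 34) % (score != score)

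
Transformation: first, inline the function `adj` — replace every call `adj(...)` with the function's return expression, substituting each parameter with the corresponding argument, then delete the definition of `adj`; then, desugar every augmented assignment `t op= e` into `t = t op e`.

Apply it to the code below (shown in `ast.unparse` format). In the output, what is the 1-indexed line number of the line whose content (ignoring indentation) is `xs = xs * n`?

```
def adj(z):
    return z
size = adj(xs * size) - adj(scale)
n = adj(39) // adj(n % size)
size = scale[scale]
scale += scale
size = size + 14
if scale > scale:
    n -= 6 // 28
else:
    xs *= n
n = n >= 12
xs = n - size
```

9

Transformed code:
size = xs * size - scale
n = 39 // (n % size)
size = scale[scale]
scale = scale + scale
size = size + 14
if scale > scale:
    n = n - 6 // 28
else:
    xs = xs * n
n = n >= 12
xs = n - size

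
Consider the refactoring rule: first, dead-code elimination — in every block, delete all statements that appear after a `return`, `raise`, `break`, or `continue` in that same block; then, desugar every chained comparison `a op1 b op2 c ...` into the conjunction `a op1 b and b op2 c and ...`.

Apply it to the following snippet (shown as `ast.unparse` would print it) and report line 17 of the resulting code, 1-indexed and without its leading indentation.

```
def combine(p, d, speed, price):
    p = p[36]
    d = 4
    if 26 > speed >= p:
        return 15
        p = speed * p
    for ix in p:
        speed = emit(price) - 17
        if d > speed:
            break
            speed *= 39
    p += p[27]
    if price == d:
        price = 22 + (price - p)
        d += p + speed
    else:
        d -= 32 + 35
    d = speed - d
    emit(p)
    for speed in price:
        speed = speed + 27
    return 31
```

Transformed code:
def combine(p, d, speed, price):
    p = p[36]
    d = 4
    if 26 > speed and speed >= p:
        return 15
    for ix in p:
        speed = emit(price) - 17
        if d > speed:
            break
    p += p[27]
    if price == d:
        price = 22 + (price - p)
        d += p + speed
    else:
        d -= 32 + 35
    d = speed - d
    emit(p)
    for speed in price:
        speed = speed + 27
    return 31

emit(p)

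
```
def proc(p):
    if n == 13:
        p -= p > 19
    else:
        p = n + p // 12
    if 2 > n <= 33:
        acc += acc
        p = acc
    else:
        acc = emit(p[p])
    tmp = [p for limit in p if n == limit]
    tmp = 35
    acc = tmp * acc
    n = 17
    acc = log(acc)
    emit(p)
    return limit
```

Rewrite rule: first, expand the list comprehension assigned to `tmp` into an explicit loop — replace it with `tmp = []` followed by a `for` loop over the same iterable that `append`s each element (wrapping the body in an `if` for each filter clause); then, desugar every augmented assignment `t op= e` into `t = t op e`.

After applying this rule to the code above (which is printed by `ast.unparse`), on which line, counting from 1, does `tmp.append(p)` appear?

Transformed code:
def proc(p):
    if n == 13:
        p = p - (p > 19)
    else:
        p = n + p // 12
    if 2 > n <= 33:
        acc = acc + acc
        p = acc
    else:
        acc = emit(p[p])
    tmp = []
    for limit in p:
        if n == limit:
            tmp.append(p)
    tmp = 35
    acc = tmp * acc
    n = 17
    acc = log(acc)
    emit(p)
    return limit

14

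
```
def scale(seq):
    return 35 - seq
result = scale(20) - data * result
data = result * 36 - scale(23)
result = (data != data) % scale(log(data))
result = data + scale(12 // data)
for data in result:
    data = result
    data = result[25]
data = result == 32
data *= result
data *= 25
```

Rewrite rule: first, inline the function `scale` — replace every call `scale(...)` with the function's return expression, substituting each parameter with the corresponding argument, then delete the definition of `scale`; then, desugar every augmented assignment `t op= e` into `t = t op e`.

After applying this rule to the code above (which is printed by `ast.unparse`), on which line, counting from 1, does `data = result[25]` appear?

7

Transformed code:
result = 35 - 20 - data * result
data = result * 36 - (35 - 23)
result = (data != data) % (35 - log(data))
result = data + (35 - 12 // data)
for data in result:
    data = result
    data = result[25]
data = result == 32
data = data * result
data = data * 25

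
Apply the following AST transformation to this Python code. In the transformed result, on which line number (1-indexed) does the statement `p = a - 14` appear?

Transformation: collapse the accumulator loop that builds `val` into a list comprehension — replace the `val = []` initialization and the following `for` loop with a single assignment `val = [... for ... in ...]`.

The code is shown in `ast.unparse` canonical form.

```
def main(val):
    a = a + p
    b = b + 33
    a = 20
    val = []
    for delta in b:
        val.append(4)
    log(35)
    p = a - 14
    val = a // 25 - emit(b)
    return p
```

7

Transformed code:
def main(val):
    a = a + p
    b = b + 33
    a = 20
    val = [4 for delta in b]
    log(35)
    p = a - 14
    val = a // 25 - emit(b)
    return p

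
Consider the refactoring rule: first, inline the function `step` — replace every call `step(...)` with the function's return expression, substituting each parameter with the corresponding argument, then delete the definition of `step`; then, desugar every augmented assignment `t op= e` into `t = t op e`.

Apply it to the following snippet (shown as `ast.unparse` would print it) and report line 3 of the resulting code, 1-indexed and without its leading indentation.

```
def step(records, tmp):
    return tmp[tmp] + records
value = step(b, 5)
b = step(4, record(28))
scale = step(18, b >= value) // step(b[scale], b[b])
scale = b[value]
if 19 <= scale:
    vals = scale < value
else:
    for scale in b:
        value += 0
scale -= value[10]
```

scale = ((b >= value)[b >= value] + 18) // (b[b][b[b]] + b[scale])

Transformed code:
value = 5[5] + b
b = record(28)[record(28)] + 4
scale = ((b >= value)[b >= value] + 18) // (b[b][b[b]] + b[scale])
scale = b[value]
if 19 <= scale:
    vals = scale < value
else:
    for scale in b:
        value = value + 0
scale = scale - value[10]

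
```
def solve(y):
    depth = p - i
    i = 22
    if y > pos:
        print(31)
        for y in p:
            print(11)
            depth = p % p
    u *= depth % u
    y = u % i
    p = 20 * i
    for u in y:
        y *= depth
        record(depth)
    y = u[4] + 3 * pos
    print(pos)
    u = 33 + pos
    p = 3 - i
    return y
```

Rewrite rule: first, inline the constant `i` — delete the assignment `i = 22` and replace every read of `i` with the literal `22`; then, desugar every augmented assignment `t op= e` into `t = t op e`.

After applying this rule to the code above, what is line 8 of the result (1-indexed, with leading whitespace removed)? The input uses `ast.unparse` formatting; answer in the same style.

Transformed code:
def solve(y):
    depth = p - 22
    if y > pos:
        print(31)
        for y in p:
            print(11)
            depth = p % p
    u = u * (depth % u)
    y = u % 22
    p = 20 * 22
    for u in y:
        y = y * depth
        record(depth)
    y = u[4] + 3 * pos
    print(pos)
    u = 33 + pos
    p = 3 - 22
    return y

u = u * (depth % u)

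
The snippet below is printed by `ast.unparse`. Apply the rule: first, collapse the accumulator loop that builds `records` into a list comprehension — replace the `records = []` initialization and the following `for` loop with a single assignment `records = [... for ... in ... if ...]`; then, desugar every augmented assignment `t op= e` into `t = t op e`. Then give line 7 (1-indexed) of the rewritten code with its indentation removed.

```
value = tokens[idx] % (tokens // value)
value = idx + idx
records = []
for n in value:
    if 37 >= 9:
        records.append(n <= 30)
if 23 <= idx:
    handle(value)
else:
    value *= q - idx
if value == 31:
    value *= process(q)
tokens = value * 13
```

Transformed code:
value = tokens[idx] % (tokens // value)
value = idx + idx
records = [n <= 30 for n in value if 37 >= 9]
if 23 <= idx:
    handle(value)
else:
    value = value * (q - idx)
if value == 31:
    value = value * process(q)
tokens = value * 13

value = value * (q - idx)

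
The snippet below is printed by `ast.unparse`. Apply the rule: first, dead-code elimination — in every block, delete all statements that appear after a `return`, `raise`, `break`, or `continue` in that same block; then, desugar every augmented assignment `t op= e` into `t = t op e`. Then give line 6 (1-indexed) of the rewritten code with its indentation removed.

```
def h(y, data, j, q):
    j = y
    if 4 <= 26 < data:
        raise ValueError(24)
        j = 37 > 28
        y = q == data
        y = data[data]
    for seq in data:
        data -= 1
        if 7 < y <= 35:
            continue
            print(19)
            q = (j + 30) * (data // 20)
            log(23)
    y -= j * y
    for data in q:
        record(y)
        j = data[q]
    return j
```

data = data - 1

Transformed code:
def h(y, data, j, q):
    j = y
    if 4 <= 26 < data:
        raise ValueError(24)
    for seq in data:
        data = data - 1
        if 7 < y <= 35:
            continue
    y = y - j * y
    for data in q:
        record(y)
        j = data[q]
    return j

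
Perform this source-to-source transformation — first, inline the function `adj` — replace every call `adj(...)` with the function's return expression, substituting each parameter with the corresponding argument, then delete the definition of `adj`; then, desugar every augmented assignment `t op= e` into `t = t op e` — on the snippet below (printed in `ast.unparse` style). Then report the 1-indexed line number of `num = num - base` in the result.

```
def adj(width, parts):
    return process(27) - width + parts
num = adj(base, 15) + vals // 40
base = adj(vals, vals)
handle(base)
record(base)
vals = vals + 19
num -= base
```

6

Transformed code:
num = process(27) - base + 15 + vals // 40
base = process(27) - vals + vals
handle(base)
record(base)
vals = vals + 19
num = num - base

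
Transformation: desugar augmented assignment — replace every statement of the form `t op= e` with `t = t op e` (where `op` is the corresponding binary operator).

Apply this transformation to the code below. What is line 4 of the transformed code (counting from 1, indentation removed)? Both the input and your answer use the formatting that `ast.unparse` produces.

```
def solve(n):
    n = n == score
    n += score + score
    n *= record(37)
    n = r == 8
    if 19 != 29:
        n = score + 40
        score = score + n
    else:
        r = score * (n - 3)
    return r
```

Transformed code:
def solve(n):
    n = n == score
    n = n + (score + score)
    n = n * record(37)
    n = r == 8
    if 19 != 29:
        n = score + 40
        score = score + n
    else:
        r = score * (n - 3)
    return r

n = n * record(37)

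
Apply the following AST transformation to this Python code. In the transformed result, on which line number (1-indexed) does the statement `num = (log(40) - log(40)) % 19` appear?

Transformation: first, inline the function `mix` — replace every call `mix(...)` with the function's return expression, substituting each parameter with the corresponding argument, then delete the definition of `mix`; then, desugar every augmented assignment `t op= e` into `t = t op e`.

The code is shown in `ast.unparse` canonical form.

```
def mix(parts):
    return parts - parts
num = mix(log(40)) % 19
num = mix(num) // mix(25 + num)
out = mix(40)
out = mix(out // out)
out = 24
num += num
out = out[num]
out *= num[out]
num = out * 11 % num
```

1

Transformed code:
num = (log(40) - log(40)) % 19
num = (num - num) // (25 + num - (25 + num))
out = 40 - 40
out = out // out - out // out
out = 24
num = num + num
out = out[num]
out = out * num[out]
num = out * 11 % num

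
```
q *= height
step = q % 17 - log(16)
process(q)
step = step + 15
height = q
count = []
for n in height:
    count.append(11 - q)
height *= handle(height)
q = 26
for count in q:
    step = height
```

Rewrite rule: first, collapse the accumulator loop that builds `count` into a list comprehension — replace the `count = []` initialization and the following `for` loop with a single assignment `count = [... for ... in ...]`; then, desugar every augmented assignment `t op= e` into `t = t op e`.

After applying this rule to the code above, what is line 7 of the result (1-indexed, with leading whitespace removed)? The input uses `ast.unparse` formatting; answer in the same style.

height = height * handle(height)

Transformed code:
q = q * height
step = q % 17 - log(16)
process(q)
step = step + 15
height = q
count = [11 - q for n in height]
height = height * handle(height)
q = 26
for count in q:
    step = height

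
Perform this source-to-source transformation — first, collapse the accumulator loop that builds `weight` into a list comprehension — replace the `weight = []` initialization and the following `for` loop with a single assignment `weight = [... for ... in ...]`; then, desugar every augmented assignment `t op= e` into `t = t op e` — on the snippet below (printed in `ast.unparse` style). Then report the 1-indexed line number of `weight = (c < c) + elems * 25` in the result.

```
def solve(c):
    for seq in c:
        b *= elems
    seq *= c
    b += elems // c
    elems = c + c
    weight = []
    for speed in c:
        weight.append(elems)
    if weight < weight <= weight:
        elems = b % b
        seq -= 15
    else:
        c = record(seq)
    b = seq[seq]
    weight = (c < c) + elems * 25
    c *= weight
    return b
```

Transformed code:
def solve(c):
    for seq in c:
        b = b * elems
    seq = seq * c
    b = b + elems // c
    elems = c + c
    weight = [elems for speed in c]
    if weight < weight <= weight:
        elems = b % b
        seq = seq - 15
    else:
        c = record(seq)
    b = seq[seq]
    weight = (c < c) + elems * 25
    c = c * weight
    return b

14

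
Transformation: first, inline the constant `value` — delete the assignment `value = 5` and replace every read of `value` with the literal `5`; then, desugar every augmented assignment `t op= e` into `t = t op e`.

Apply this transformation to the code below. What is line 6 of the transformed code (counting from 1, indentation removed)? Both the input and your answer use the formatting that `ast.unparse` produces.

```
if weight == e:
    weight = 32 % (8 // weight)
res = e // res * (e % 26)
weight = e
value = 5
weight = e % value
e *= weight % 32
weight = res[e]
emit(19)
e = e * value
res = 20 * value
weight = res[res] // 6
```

Transformed code:
if weight == e:
    weight = 32 % (8 // weight)
res = e // res * (e % 26)
weight = e
weight = e % 5
e = e * (weight % 32)
weight = res[e]
emit(19)
e = e * 5
res = 20 * 5
weight = res[res] // 6

e = e * (weight % 32)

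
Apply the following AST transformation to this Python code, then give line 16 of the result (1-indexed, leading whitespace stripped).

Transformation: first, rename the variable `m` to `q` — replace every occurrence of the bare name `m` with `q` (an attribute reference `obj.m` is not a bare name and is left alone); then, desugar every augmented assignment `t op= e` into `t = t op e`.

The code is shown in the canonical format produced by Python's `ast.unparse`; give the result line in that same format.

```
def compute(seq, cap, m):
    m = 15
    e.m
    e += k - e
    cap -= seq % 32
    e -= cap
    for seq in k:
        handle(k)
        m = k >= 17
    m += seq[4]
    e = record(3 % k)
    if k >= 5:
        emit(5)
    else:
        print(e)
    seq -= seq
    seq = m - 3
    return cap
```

seq = seq - seq

Transformed code:
def compute(seq, cap, q):
    q = 15
    e.m
    e = e + (k - e)
    cap = cap - seq % 32
    e = e - cap
    for seq in k:
        handle(k)
        q = k >= 17
    q = q + seq[4]
    e = record(3 % k)
    if k >= 5:
        emit(5)
    else:
        print(e)
    seq = seq - seq
    seq = q - 3
    return cap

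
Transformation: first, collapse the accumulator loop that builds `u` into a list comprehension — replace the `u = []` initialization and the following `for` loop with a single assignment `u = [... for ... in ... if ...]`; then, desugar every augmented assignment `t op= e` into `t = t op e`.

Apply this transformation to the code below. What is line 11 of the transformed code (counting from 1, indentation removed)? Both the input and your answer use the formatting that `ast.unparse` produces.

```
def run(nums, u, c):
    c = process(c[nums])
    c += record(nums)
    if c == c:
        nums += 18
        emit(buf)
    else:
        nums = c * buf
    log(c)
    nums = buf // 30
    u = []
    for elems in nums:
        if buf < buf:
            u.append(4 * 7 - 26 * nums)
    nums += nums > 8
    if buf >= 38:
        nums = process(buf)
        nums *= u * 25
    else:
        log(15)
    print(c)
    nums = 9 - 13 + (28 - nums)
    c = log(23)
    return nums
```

Transformed code:
def run(nums, u, c):
    c = process(c[nums])
    c = c + record(nums)
    if c == c:
        nums = nums + 18
        emit(buf)
    else:
        nums = c * buf
    log(c)
    nums = buf // 30
    u = [4 * 7 - 26 * nums for elems in nums if buf < buf]
    nums = nums + (nums > 8)
    if buf >= 38:
        nums = process(buf)
        nums = nums * (u * 25)
    else:
        log(15)
    print(c)
    nums = 9 - 13 + (28 - nums)
    c = log(23)
    return nums

u = [4 * 7 - 26 * nums for elems in nums if buf < buf]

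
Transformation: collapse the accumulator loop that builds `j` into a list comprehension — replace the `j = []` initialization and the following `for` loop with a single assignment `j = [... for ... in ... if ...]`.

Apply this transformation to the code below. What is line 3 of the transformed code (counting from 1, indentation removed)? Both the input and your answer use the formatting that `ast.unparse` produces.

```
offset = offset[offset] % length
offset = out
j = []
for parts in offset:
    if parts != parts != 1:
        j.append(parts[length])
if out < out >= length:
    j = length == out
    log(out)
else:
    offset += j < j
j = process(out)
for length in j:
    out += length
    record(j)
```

j = [parts[length] for parts in offset if parts != parts != 1]

Transformed code:
offset = offset[offset] % length
offset = out
j = [parts[length] for parts in offset if parts != parts != 1]
if out < out >= length:
    j = length == out
    log(out)
else:
    offset += j < j
j = process(out)
for length in j:
    out += length
    record(j)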